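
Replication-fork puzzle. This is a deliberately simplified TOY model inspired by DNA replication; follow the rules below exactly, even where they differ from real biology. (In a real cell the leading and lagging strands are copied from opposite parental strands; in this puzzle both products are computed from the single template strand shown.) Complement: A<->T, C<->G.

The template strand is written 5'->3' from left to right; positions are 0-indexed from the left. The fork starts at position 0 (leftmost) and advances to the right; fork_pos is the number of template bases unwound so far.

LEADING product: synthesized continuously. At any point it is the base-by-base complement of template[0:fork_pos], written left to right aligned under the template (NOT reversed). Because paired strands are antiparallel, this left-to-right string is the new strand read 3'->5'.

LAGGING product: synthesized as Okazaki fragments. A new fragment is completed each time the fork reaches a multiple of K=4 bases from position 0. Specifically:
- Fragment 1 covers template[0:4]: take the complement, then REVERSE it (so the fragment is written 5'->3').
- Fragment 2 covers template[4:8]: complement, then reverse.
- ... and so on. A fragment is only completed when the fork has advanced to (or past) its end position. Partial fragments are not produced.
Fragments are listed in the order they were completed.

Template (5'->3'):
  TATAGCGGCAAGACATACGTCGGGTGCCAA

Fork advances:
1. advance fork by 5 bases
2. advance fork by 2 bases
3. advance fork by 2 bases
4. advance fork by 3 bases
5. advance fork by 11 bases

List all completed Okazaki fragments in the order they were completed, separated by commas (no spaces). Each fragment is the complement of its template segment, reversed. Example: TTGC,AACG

Answer: TATA,CCGC,CTTG,ATGT,ACGT

Derivation:
Step 1: advance 5 -> fork_pos = 0 + 5 = 5. Reached multiple(s) of 4: 4 -> fragment 1 completed (1 total).
Step 2: advance 2 -> fork_pos = 5 + 2 = 7. Next multiple of 4 is 8 (not reached); still 1 fragment(s).
Step 3: advance 2 -> fork_pos = 7 + 2 = 9. Reached multiple(s) of 4: 8 -> fragment 2 completed (2 total).
Step 4: advance 3 -> fork_pos = 9 + 3 = 12. Reached multiple(s) of 4: 12 -> fragment 3 completed (3 total).
Step 5: advance 11 -> fork_pos = 12 + 11 = 23. Reached multiple(s) of 4: 16, 20 -> fragments 4-5 completed (5 total).
Final fork_pos = 23, so 5 fragment(s) are complete. Build each: template segment -> complement -> reverse.
Fragment 1: template[0:4] = TATA -> complement ATAT -> reversed TATA
Fragment 2: template[4:8] = GCGG -> complement CGCC -> reversed CCGC
Fragment 3: template[8:12] = CAAG -> complement GTTC -> reversed CTTG
Fragment 4: template[12:16] = ACAT -> complement TGTA -> reversed ATGT
Fragment 5: template[16:20] = ACGT -> complement TGCA -> reversed ACGT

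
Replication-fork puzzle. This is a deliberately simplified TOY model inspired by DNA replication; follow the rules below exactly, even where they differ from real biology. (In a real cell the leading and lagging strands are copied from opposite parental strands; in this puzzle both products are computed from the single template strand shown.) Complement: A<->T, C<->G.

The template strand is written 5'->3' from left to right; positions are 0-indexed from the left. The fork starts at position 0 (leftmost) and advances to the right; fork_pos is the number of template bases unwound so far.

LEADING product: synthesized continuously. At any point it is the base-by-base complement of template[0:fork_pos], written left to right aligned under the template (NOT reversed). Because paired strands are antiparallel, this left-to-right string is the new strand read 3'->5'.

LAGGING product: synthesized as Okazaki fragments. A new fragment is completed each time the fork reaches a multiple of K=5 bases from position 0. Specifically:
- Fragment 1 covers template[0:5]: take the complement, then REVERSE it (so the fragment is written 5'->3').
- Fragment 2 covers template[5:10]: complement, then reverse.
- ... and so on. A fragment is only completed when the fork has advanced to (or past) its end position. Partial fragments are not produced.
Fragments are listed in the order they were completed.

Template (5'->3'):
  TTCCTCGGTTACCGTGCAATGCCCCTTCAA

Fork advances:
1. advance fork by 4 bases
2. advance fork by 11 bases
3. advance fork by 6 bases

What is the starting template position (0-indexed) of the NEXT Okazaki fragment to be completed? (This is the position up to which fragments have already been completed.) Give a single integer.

Answer: 20

Derivation:
Step 1: advance 4 -> fork_pos = 0 + 4 = 4. Next multiple of 5 is 5 (not reached); still 0 fragment(s).
Step 2: advance 11 -> fork_pos = 4 + 11 = 15. Reached multiple(s) of 5: 5, 10, 15 -> fragments 1-3 completed (3 total).
Step 3: advance 6 -> fork_pos = 15 + 6 = 21. Reached multiple(s) of 5: 20 -> fragment 4 completed (4 total).
4 fragment(s) completed, covering template[0:20] (4 x 5 = 20). The next fragment, fragment 5, covers template[20:25], so it starts at position 20.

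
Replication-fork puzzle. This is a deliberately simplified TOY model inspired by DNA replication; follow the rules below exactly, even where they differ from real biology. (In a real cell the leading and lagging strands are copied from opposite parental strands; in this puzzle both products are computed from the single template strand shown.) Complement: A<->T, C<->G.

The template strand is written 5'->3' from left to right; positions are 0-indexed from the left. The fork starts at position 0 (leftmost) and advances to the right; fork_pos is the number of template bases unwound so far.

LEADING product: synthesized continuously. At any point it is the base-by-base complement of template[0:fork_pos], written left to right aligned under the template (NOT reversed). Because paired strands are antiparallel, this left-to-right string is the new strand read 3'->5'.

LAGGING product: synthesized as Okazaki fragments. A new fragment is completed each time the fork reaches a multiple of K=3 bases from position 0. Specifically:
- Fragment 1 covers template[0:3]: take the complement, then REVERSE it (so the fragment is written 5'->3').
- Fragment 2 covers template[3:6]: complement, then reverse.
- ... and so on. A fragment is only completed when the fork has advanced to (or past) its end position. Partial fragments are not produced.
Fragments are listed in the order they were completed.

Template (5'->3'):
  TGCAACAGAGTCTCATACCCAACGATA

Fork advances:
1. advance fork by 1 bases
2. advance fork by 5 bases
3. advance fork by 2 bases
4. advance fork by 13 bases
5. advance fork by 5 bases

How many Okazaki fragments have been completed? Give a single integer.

Answer: 8

Derivation:
Step 1: advance 1 -> fork_pos = 0 + 1 = 1. Next multiple of 3 is 3 (not reached); still 0 fragment(s).
Step 2: advance 5 -> fork_pos = 1 + 5 = 6. Reached multiple(s) of 3: 3, 6 -> fragments 1-2 completed (2 total).
Step 3: advance 2 -> fork_pos = 6 + 2 = 8. Next multiple of 3 is 9 (not reached); still 2 fragment(s).
Step 4: advance 13 -> fork_pos = 8 + 13 = 21. Reached multiple(s) of 3: 9, 12, 15, 18, 21 -> fragments 3-7 completed (7 total).
Step 5: advance 5 -> fork_pos = 21 + 5 = 26. Reached multiple(s) of 3: 24 -> fragment 8 completed (8 total).
Check: final fork_pos = 26; the multiples of 3 that are <= 26 are 3..24 -> 26 // 3 = 8 completed fragment(s).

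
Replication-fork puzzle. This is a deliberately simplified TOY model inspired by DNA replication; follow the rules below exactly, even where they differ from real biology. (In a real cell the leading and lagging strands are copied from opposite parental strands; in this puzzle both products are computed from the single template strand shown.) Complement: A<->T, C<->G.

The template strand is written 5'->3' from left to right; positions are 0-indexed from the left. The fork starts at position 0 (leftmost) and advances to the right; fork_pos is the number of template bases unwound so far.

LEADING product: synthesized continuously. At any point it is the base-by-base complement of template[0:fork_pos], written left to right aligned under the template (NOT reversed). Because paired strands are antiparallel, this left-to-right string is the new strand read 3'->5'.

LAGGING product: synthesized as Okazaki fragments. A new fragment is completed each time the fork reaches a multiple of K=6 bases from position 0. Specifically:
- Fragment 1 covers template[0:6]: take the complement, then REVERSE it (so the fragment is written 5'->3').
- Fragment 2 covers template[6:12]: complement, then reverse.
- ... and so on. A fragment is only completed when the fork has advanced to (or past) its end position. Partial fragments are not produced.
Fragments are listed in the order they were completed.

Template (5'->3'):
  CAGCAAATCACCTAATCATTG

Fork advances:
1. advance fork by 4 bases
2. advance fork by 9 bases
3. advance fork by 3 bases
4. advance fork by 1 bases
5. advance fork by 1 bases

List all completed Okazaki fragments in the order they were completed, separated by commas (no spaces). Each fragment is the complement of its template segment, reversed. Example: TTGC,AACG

Step 1: advance 4 -> fork_pos = 0 + 4 = 4. Next multiple of 6 is 6 (not reached); still 0 fragment(s).
Step 2: advance 9 -> fork_pos = 4 + 9 = 13. Reached multiple(s) of 6: 6, 12 -> fragments 1-2 completed (2 total).
Step 3: advance 3 -> fork_pos = 13 + 3 = 16. Next multiple of 6 is 18 (not reached); still 2 fragment(s).
Step 4: advance 1 -> fork_pos = 16 + 1 = 17. Next multiple of 6 is 18 (not reached); still 2 fragment(s).
Step 5: advance 1 -> fork_pos = 17 + 1 = 18. Reached multiple(s) of 6: 18 -> fragment 3 completed (3 total).
Final fork_pos = 18, so 3 fragment(s) are complete. Build each: template segment -> complement -> reverse.
Fragment 1: template[0:6] = CAGCAA -> complement GTCGTT -> reversed TTGCTG
Fragment 2: template[6:12] = ATCACC -> complement TAGTGG -> reversed GGTGAT
Fragment 3: template[12:18] = TAATCA -> complement ATTAGT -> reversed TGATTA

Answer: TTGCTG,GGTGAT,TGATTA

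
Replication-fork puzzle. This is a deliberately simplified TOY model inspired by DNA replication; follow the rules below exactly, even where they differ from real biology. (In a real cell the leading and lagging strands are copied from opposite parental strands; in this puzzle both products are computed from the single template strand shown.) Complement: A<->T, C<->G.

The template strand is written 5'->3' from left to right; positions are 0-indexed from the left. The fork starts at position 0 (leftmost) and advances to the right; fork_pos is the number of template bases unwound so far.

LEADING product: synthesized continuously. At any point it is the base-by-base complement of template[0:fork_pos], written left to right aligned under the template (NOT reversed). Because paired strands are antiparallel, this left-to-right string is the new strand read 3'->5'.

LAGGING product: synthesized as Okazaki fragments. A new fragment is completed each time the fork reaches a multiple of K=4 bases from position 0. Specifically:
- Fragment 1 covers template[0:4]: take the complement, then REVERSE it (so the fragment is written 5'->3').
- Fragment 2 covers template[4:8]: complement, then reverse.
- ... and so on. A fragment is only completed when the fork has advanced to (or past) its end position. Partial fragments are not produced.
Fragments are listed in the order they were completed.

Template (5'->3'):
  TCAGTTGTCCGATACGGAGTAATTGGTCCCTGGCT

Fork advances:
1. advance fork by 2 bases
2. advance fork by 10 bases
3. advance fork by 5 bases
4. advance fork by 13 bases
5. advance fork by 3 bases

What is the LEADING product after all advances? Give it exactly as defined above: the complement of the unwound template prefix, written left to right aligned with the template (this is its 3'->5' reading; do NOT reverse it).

Step 1: advance 2 -> fork_pos = 0 + 2 = 2.
Step 2: advance 10 -> fork_pos = 2 + 10 = 12.
Step 3: advance 5 -> fork_pos = 12 + 5 = 17.
Step 4: advance 13 -> fork_pos = 17 + 13 = 30.
Step 5: advance 3 -> fork_pos = 30 + 3 = 33.
Unwound prefix: template[0:33] = TCAGTTGTCCGATACGGAGTAATTGGTCCCTGG
Complement it base by base (A<->T, C<->G), keeping left-to-right order:
  [0:5] TCAGT -> AGTCA
  [5:10] TGTCC -> ACAGG
  [10:15] GATAC -> CTATG
  [15:20] GGAGT -> CCTCA
  [20:25] AATTG -> TTAAC
  [25:30] GTCCC -> CAGGG
  [30:33] TGG -> ACC
Concatenate: AGTCAACAGGCTATGCCTCATTAACCAGGGACC (length 33; written aligned with the template, i.e. 3'->5').

Answer: AGTCAACAGGCTATGCCTCATTAACCAGGGACC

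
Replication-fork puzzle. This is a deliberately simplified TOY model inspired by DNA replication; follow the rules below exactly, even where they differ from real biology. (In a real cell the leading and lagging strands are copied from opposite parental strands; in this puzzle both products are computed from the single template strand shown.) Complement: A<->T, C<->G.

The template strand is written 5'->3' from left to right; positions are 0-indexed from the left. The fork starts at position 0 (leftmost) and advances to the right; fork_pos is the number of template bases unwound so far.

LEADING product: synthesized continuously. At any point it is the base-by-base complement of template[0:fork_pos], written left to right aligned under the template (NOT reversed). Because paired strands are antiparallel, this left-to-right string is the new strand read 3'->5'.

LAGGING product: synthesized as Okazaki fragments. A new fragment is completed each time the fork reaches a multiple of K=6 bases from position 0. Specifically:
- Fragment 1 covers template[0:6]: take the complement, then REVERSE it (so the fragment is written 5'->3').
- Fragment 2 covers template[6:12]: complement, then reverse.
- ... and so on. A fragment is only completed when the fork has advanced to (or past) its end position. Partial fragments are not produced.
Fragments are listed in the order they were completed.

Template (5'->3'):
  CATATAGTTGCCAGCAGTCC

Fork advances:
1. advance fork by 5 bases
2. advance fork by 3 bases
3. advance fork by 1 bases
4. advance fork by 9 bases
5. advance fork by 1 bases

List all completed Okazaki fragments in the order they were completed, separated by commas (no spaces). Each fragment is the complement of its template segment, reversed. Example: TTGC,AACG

Answer: TATATG,GGCAAC,ACTGCT

Derivation:
Step 1: advance 5 -> fork_pos = 0 + 5 = 5. Next multiple of 6 is 6 (not reached); still 0 fragment(s).
Step 2: advance 3 -> fork_pos = 5 + 3 = 8. Reached multiple(s) of 6: 6 -> fragment 1 completed (1 total).
Step 3: advance 1 -> fork_pos = 8 + 1 = 9. Next multiple of 6 is 12 (not reached); still 1 fragment(s).
Step 4: advance 9 -> fork_pos = 9 + 9 = 18. Reached multiple(s) of 6: 12, 18 -> fragments 2-3 completed (3 total).
Step 5: advance 1 -> fork_pos = 18 + 1 = 19. Next multiple of 6 is 24 (not reached); still 3 fragment(s).
Final fork_pos = 19, so 3 fragment(s) are complete. Build each: template segment -> complement -> reverse.
Fragment 1: template[0:6] = CATATA -> complement GTATAT -> reversed TATATG
Fragment 2: template[6:12] = GTTGCC -> complement CAACGG -> reversed GGCAAC
Fragment 3: template[12:18] = AGCAGT -> complement TCGTCA -> reversed ACTGCT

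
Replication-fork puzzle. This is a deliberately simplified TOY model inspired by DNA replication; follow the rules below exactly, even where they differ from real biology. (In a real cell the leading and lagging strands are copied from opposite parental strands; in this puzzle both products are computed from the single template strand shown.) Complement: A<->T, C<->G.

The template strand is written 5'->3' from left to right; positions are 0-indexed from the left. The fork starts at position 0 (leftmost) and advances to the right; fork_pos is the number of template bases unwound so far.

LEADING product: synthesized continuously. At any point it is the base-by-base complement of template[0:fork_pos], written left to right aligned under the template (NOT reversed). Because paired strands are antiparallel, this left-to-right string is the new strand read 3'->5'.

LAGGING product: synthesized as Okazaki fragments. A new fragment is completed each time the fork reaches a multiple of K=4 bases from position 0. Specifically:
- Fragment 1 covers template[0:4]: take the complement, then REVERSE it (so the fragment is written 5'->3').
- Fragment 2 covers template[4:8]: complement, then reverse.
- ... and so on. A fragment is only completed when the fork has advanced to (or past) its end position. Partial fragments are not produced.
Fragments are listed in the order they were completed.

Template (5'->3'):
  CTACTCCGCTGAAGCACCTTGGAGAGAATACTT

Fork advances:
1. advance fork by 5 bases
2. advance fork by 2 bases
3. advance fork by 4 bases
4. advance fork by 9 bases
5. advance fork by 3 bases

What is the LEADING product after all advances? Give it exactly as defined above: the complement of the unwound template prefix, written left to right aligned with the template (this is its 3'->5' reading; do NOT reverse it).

Answer: GATGAGGCGACTTCGTGGAACCT

Derivation:
Step 1: advance 5 -> fork_pos = 0 + 5 = 5.
Step 2: advance 2 -> fork_pos = 5 + 2 = 7.
Step 3: advance 4 -> fork_pos = 7 + 4 = 11.
Step 4: advance 9 -> fork_pos = 11 + 9 = 20.
Step 5: advance 3 -> fork_pos = 20 + 3 = 23.
Unwound prefix: template[0:23] = CTACTCCGCTGAAGCACCTTGGA
Complement it base by base (A<->T, C<->G), keeping left-to-right order:
  [0:5] CTACT -> GATGA
  [5:10] CCGCT -> GGCGA
  [10:15] GAAGC -> CTTCG
  [15:20] ACCTT -> TGGAA
  [20:23] GGA -> CCT
Concatenate: GATGAGGCGACTTCGTGGAACCT (length 23; written aligned with the template, i.e. 3'->5').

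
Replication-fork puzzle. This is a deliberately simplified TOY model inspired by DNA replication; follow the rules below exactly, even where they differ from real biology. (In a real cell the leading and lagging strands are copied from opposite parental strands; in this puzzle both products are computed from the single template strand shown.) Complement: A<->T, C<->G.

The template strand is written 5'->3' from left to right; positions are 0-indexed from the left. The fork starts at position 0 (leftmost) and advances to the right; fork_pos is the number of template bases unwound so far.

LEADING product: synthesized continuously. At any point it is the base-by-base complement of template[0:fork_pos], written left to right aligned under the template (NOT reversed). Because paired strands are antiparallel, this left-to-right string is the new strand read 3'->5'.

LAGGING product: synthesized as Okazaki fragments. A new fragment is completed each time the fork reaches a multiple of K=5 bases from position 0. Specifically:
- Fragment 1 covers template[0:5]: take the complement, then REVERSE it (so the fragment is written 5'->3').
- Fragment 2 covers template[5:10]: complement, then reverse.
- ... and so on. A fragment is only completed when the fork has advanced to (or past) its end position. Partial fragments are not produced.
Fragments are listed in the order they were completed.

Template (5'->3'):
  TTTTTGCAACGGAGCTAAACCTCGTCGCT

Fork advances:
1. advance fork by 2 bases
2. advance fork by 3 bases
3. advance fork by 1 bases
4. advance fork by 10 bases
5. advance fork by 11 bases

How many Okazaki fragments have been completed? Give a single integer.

Step 1: advance 2 -> fork_pos = 0 + 2 = 2. Next multiple of 5 is 5 (not reached); still 0 fragment(s).
Step 2: advance 3 -> fork_pos = 2 + 3 = 5. Reached multiple(s) of 5: 5 -> fragment 1 completed (1 total).
Step 3: advance 1 -> fork_pos = 5 + 1 = 6. Next multiple of 5 is 10 (not reached); still 1 fragment(s).
Step 4: advance 10 -> fork_pos = 6 + 10 = 16. Reached multiple(s) of 5: 10, 15 -> fragments 2-3 completed (3 total).
Step 5: advance 11 -> fork_pos = 16 + 11 = 27. Reached multiple(s) of 5: 20, 25 -> fragments 4-5 completed (5 total).
Check: final fork_pos = 27; the multiples of 5 that are <= 27 are 5..25 -> 27 // 5 = 5 completed fragment(s).

Answer: 5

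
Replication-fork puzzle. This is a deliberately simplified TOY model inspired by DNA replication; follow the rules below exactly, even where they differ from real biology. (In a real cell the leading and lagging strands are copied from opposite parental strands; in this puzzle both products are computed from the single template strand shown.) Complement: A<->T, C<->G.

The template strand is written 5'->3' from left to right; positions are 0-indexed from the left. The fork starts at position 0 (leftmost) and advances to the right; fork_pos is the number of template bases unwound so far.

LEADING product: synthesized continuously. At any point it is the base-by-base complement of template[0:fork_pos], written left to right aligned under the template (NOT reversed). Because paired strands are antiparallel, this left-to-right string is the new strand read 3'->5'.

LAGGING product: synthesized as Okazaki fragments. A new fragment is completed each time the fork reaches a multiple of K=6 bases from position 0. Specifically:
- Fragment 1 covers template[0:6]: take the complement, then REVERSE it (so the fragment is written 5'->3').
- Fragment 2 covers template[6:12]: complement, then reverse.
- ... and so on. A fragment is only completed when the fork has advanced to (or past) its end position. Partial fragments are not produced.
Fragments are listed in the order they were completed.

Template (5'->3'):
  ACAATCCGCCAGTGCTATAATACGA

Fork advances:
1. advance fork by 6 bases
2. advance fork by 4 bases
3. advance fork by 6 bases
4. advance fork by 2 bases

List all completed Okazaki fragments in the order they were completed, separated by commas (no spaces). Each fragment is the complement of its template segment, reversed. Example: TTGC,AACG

Answer: GATTGT,CTGGCG,ATAGCA

Derivation:
Step 1: advance 6 -> fork_pos = 0 + 6 = 6. Reached multiple(s) of 6: 6 -> fragment 1 completed (1 total).
Step 2: advance 4 -> fork_pos = 6 + 4 = 10. Next multiple of 6 is 12 (not reached); still 1 fragment(s).
Step 3: advance 6 -> fork_pos = 10 + 6 = 16. Reached multiple(s) of 6: 12 -> fragment 2 completed (2 total).
Step 4: advance 2 -> fork_pos = 16 + 2 = 18. Reached multiple(s) of 6: 18 -> fragment 3 completed (3 total).
Final fork_pos = 18, so 3 fragment(s) are complete. Build each: template segment -> complement -> reverse.
Fragment 1: template[0:6] = ACAATC -> complement TGTTAG -> reversed GATTGT
Fragment 2: template[6:12] = CGCCAG -> complement GCGGTC -> reversed CTGGCG
Fragment 3: template[12:18] = TGCTAT -> complement ACGATA -> reversed ATAGCA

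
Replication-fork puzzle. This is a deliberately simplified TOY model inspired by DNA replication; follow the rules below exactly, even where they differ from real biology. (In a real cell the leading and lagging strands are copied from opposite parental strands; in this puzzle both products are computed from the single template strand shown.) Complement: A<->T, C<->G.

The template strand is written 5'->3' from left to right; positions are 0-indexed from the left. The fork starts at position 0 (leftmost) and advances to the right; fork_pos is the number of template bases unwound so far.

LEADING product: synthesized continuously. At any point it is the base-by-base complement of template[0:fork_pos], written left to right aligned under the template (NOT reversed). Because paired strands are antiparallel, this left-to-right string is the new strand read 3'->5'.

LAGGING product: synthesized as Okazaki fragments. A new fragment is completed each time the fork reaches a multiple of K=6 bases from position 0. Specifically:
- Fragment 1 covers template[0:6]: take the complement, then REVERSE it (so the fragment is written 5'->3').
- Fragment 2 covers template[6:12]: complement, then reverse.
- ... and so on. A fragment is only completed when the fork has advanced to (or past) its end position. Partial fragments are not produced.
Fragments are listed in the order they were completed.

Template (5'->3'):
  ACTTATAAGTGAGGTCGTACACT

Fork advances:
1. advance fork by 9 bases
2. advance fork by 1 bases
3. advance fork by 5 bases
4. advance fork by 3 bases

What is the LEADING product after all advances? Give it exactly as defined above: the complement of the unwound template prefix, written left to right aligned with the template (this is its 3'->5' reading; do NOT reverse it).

Answer: TGAATATTCACTCCAGCA

Derivation:
Step 1: advance 9 -> fork_pos = 0 + 9 = 9.
Step 2: advance 1 -> fork_pos = 9 + 1 = 10.
Step 3: advance 5 -> fork_pos = 10 + 5 = 15.
Step 4: advance 3 -> fork_pos = 15 + 3 = 18.
Unwound prefix: template[0:18] = ACTTATAAGTGAGGTCGT
Complement it base by base (A<->T, C<->G), keeping left-to-right order:
  [0:5] ACTTA -> TGAAT
  [5:10] TAAGT -> ATTCA
  [10:15] GAGGT -> CTCCA
  [15:18] CGT -> GCA
Concatenate: TGAATATTCACTCCAGCA (length 18; written aligned with the template, i.e. 3'->5').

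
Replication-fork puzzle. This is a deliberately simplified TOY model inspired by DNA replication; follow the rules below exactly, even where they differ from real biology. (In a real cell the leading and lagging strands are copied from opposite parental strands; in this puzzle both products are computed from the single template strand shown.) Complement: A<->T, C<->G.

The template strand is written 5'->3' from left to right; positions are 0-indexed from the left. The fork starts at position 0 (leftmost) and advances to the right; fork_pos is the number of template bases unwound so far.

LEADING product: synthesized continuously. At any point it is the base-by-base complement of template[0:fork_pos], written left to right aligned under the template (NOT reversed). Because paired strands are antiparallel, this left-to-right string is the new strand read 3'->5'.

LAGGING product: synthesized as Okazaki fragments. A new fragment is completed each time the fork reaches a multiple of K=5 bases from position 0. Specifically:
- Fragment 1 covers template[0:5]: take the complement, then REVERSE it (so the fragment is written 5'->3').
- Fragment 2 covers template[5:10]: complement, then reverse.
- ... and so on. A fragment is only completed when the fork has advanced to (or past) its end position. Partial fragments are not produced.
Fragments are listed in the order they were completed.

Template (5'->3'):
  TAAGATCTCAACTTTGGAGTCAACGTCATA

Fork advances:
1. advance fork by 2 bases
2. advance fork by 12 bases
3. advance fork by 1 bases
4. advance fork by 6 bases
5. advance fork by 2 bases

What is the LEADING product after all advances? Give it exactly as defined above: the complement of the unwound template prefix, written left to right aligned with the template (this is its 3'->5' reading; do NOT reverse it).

Step 1: advance 2 -> fork_pos = 0 + 2 = 2.
Step 2: advance 12 -> fork_pos = 2 + 12 = 14.
Step 3: advance 1 -> fork_pos = 14 + 1 = 15.
Step 4: advance 6 -> fork_pos = 15 + 6 = 21.
Step 5: advance 2 -> fork_pos = 21 + 2 = 23.
Unwound prefix: template[0:23] = TAAGATCTCAACTTTGGAGTCAA
Complement it base by base (A<->T, C<->G), keeping left-to-right order:
  [0:5] TAAGA -> ATTCT
  [5:10] TCTCA -> AGAGT
  [10:15] ACTTT -> TGAAA
  [15:20] GGAGT -> CCTCA
  [20:23] CAA -> GTT
Concatenate: ATTCTAGAGTTGAAACCTCAGTT (length 23; written aligned with the template, i.e. 3'->5').

Answer: ATTCTAGAGTTGAAACCTCAGTT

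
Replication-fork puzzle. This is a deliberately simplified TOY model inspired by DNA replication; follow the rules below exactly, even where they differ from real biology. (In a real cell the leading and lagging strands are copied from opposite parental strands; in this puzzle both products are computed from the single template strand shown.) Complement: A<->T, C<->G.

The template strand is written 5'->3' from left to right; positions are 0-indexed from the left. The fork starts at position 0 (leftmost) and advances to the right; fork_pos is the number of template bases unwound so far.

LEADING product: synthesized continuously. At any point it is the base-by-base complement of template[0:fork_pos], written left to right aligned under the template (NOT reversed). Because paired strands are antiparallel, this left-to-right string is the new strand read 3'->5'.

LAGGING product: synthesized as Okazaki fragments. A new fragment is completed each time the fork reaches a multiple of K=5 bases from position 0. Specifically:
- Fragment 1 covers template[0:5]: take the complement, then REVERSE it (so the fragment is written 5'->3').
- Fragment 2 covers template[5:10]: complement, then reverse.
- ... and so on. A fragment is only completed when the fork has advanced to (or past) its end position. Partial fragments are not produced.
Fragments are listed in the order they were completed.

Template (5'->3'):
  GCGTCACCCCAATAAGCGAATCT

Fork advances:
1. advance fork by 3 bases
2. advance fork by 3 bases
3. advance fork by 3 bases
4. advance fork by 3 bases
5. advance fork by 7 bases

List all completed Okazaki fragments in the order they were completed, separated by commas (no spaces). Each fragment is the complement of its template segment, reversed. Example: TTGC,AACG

Answer: GACGC,GGGGT,TTATT

Derivation:
Step 1: advance 3 -> fork_pos = 0 + 3 = 3. Next multiple of 5 is 5 (not reached); still 0 fragment(s).
Step 2: advance 3 -> fork_pos = 3 + 3 = 6. Reached multiple(s) of 5: 5 -> fragment 1 completed (1 total).
Step 3: advance 3 -> fork_pos = 6 + 3 = 9. Next multiple of 5 is 10 (not reached); still 1 fragment(s).
Step 4: advance 3 -> fork_pos = 9 + 3 = 12. Reached multiple(s) of 5: 10 -> fragment 2 completed (2 total).
Step 5: advance 7 -> fork_pos = 12 + 7 = 19. Reached multiple(s) of 5: 15 -> fragment 3 completed (3 total).
Final fork_pos = 19, so 3 fragment(s) are complete. Build each: template segment -> complement -> reverse.
Fragment 1: template[0:5] = GCGTC -> complement CGCAG -> reversed GACGC
Fragment 2: template[5:10] = ACCCC -> complement TGGGG -> reversed GGGGT
Fragment 3: template[10:15] = AATAA -> complement TTATT -> reversed TTATT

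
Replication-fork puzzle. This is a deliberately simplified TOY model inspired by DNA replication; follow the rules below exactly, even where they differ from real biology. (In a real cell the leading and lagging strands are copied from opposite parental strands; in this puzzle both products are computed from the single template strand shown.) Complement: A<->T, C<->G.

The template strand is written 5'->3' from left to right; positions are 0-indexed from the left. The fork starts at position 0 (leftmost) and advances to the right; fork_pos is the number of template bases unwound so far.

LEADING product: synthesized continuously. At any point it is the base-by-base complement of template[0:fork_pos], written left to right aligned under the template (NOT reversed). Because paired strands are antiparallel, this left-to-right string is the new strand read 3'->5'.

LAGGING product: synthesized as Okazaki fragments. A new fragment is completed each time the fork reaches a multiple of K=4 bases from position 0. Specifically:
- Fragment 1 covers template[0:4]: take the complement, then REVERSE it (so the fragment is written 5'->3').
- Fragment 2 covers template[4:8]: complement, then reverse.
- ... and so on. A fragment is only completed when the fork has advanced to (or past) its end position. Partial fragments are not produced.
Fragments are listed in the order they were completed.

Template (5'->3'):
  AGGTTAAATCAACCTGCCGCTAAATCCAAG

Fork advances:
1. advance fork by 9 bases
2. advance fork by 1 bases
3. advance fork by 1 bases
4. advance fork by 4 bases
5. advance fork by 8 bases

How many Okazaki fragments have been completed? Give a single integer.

Step 1: advance 9 -> fork_pos = 0 + 9 = 9. Reached multiple(s) of 4: 4, 8 -> fragments 1-2 completed (2 total).
Step 2: advance 1 -> fork_pos = 9 + 1 = 10. Next multiple of 4 is 12 (not reached); still 2 fragment(s).
Step 3: advance 1 -> fork_pos = 10 + 1 = 11. Next multiple of 4 is 12 (not reached); still 2 fragment(s).
Step 4: advance 4 -> fork_pos = 11 + 4 = 15. Reached multiple(s) of 4: 12 -> fragment 3 completed (3 total).
Step 5: advance 8 -> fork_pos = 15 + 8 = 23. Reached multiple(s) of 4: 16, 20 -> fragments 4-5 completed (5 total).
Check: final fork_pos = 23; the multiples of 4 that are <= 23 are 4..20 -> 23 // 4 = 5 completed fragment(s).

Answer: 5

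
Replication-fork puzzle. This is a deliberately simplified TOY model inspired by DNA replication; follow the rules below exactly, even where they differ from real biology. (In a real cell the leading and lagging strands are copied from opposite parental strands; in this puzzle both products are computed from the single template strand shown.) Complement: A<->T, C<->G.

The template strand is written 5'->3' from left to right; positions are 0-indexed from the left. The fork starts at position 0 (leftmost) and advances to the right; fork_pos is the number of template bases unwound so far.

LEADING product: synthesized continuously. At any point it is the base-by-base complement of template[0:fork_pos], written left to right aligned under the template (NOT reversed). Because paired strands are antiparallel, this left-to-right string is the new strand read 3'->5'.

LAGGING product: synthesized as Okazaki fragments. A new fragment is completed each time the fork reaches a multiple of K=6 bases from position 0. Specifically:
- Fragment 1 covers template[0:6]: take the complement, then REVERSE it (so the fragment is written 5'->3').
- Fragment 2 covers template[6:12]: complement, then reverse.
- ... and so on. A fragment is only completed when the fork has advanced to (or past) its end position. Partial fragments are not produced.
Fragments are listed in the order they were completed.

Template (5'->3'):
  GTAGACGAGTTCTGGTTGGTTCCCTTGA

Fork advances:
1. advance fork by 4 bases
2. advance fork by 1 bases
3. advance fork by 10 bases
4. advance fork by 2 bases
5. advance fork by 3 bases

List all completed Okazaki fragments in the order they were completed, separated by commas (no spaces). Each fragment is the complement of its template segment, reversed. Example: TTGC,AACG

Step 1: advance 4 -> fork_pos = 0 + 4 = 4. Next multiple of 6 is 6 (not reached); still 0 fragment(s).
Step 2: advance 1 -> fork_pos = 4 + 1 = 5. Next multiple of 6 is 6 (not reached); still 0 fragment(s).
Step 3: advance 10 -> fork_pos = 5 + 10 = 15. Reached multiple(s) of 6: 6, 12 -> fragments 1-2 completed (2 total).
Step 4: advance 2 -> fork_pos = 15 + 2 = 17. Next multiple of 6 is 18 (not reached); still 2 fragment(s).
Step 5: advance 3 -> fork_pos = 17 + 3 = 20. Reached multiple(s) of 6: 18 -> fragment 3 completed (3 total).
Final fork_pos = 20, so 3 fragment(s) are complete. Build each: template segment -> complement -> reverse.
Fragment 1: template[0:6] = GTAGAC -> complement CATCTG -> reversed GTCTAC
Fragment 2: template[6:12] = GAGTTC -> complement CTCAAG -> reversed GAACTC
Fragment 3: template[12:18] = TGGTTG -> complement ACCAAC -> reversed CAACCA

Answer: GTCTAC,GAACTC,CAACCA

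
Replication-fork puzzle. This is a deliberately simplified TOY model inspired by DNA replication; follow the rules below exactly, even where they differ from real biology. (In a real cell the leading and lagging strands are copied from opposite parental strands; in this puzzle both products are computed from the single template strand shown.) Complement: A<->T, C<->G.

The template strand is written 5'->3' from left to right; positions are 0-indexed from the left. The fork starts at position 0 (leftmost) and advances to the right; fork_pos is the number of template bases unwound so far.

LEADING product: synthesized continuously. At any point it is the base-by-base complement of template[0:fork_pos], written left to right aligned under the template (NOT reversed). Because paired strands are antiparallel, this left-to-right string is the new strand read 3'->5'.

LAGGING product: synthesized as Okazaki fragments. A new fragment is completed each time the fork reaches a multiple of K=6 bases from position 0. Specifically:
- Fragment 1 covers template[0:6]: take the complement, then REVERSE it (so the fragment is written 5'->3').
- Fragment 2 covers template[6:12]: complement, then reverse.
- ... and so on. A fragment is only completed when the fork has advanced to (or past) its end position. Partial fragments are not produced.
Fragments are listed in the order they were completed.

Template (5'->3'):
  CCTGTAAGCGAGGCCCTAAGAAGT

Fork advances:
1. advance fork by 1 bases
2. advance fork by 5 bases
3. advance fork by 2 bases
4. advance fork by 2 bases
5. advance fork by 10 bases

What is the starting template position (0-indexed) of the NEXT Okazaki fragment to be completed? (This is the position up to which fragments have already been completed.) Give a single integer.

Step 1: advance 1 -> fork_pos = 0 + 1 = 1. Next multiple of 6 is 6 (not reached); still 0 fragment(s).
Step 2: advance 5 -> fork_pos = 1 + 5 = 6. Reached multiple(s) of 6: 6 -> fragment 1 completed (1 total).
Step 3: advance 2 -> fork_pos = 6 + 2 = 8. Next multiple of 6 is 12 (not reached); still 1 fragment(s).
Step 4: advance 2 -> fork_pos = 8 + 2 = 10. Next multiple of 6 is 12 (not reached); still 1 fragment(s).
Step 5: advance 10 -> fork_pos = 10 + 10 = 20. Reached multiple(s) of 6: 12, 18 -> fragments 2-3 completed (3 total).
3 fragment(s) completed, covering template[0:18] (3 x 6 = 18). The next fragment, fragment 4, covers template[18:24], so it starts at position 18.

Answer: 18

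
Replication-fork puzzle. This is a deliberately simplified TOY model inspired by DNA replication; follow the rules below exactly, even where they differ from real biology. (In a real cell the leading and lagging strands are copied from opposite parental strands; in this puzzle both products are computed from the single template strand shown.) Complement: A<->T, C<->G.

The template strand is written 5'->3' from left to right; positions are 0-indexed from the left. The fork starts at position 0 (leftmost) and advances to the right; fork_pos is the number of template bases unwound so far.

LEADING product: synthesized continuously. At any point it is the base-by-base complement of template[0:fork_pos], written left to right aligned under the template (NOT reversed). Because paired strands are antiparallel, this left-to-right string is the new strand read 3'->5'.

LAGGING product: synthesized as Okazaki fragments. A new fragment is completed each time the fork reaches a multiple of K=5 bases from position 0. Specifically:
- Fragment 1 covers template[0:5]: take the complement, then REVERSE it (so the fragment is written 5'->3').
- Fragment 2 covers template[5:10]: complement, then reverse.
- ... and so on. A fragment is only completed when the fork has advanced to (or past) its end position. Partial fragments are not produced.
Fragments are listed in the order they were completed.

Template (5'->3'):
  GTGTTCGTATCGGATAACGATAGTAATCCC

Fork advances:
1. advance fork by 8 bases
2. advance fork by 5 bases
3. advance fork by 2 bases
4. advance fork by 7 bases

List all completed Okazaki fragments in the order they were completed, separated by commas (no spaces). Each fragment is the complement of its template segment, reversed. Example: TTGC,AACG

Step 1: advance 8 -> fork_pos = 0 + 8 = 8. Reached multiple(s) of 5: 5 -> fragment 1 completed (1 total).
Step 2: advance 5 -> fork_pos = 8 + 5 = 13. Reached multiple(s) of 5: 10 -> fragment 2 completed (2 total).
Step 3: advance 2 -> fork_pos = 13 + 2 = 15. Reached multiple(s) of 5: 15 -> fragment 3 completed (3 total).
Step 4: advance 7 -> fork_pos = 15 + 7 = 22. Reached multiple(s) of 5: 20 -> fragment 4 completed (4 total).
Final fork_pos = 22, so 4 fragment(s) are complete. Build each: template segment -> complement -> reverse.
Fragment 1: template[0:5] = GTGTT -> complement CACAA -> reversed AACAC
Fragment 2: template[5:10] = CGTAT -> complement GCATA -> reversed ATACG
Fragment 3: template[10:15] = CGGAT -> complement GCCTA -> reversed ATCCG
Fragment 4: template[15:20] = AACGA -> complement TTGCT -> reversed TCGTT

Answer: AACAC,ATACG,ATCCG,TCGTT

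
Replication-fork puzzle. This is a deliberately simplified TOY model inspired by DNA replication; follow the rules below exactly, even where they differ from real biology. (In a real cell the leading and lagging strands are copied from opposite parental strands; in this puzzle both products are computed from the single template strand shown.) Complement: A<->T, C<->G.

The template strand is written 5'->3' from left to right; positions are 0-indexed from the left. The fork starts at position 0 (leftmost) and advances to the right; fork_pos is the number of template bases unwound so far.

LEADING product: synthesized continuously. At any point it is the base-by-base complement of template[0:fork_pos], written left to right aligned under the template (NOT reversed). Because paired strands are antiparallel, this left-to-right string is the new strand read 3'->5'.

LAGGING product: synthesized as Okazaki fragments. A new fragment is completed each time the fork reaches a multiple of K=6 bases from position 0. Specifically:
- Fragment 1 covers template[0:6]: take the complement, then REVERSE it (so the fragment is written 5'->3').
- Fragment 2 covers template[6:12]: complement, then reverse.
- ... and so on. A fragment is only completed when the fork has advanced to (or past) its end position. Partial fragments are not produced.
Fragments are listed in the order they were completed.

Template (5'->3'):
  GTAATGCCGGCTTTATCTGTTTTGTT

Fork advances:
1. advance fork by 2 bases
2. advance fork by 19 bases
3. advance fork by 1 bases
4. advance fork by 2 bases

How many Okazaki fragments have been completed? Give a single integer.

Step 1: advance 2 -> fork_pos = 0 + 2 = 2. Next multiple of 6 is 6 (not reached); still 0 fragment(s).
Step 2: advance 19 -> fork_pos = 2 + 19 = 21. Reached multiple(s) of 6: 6, 12, 18 -> fragments 1-3 completed (3 total).
Step 3: advance 1 -> fork_pos = 21 + 1 = 22. Next multiple of 6 is 24 (not reached); still 3 fragment(s).
Step 4: advance 2 -> fork_pos = 22 + 2 = 24. Reached multiple(s) of 6: 24 -> fragment 4 completed (4 total).
Check: final fork_pos = 24; the multiples of 6 that are <= 24 are 6..24 -> 24 // 6 = 4 completed fragment(s).

Answer: 4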